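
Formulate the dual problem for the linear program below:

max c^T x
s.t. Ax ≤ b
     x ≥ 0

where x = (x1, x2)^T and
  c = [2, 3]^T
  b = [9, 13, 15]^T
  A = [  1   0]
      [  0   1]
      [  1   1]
Minimize: z = 9y1 + 13y2 + 15y3

Subject to:
  C1: -y1 - y3 ≤ -2
  C2: -y2 - y3 ≤ -3
  y1, y2, y3 ≥ 0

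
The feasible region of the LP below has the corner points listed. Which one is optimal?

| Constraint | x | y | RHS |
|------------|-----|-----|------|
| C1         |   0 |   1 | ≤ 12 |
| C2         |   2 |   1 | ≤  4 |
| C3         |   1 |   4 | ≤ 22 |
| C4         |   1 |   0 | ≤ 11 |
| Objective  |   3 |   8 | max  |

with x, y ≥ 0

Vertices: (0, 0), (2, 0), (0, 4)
(0, 4) with z = 32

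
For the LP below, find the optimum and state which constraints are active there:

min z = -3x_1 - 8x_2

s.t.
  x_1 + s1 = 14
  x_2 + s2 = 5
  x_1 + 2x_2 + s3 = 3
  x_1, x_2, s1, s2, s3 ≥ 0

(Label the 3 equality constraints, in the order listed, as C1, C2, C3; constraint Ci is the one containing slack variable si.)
Optimal: x_1 = 0, x_2 = 1.5
Slack at optimum:
  C1: slack = 14
  C2: slack = 3.5
  C3: slack = 0 (binding)
  x_1 ≥ 0: x_1 = 0 (binding)
  x_2 ≥ 0: x_2 = 1.5
Binding constraints: C3, x_1 ≥ 0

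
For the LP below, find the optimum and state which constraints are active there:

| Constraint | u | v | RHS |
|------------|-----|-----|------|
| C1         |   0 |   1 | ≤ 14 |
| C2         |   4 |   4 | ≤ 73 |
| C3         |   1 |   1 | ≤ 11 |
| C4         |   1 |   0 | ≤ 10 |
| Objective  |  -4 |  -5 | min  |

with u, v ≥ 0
Optimal: u = 0, v = 11
Slack at optimum:
  C1: slack = 3
  C2: slack = 29
  C3: slack = 0 (binding)
  C4: slack = 10
  u ≥ 0: u = 0 (binding)
  v ≥ 0: v = 11
Binding constraints: C3, u ≥ 0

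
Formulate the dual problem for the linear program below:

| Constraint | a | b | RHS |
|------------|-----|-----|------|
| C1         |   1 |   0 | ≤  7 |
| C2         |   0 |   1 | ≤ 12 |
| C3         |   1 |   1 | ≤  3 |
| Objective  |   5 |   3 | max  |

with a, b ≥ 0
Minimize: z = 7y1 + 12y2 + 3y3

Subject to:
  C1: -y1 - y3 ≤ -5
  C2: -y2 - y3 ≤ -3
  y1, y2, y3 ≥ 0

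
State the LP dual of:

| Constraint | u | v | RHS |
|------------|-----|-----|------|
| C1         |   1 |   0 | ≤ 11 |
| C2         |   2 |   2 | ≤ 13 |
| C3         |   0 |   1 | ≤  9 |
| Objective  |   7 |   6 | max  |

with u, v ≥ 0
Minimize: z = 11y1 + 13y2 + 9y3

Subject to:
  C1: -y1 - 2y2 ≤ -7
  C2: -2y2 - y3 ≤ -6
  y1, y2, y3 ≥ 0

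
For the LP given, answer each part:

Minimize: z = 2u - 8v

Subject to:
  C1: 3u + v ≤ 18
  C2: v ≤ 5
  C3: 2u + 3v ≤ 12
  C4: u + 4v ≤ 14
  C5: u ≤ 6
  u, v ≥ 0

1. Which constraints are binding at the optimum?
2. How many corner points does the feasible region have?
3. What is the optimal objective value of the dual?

1. C4, u ≥ 0
2. 4
3. -28 (by strong duality, equal to the primal optimum)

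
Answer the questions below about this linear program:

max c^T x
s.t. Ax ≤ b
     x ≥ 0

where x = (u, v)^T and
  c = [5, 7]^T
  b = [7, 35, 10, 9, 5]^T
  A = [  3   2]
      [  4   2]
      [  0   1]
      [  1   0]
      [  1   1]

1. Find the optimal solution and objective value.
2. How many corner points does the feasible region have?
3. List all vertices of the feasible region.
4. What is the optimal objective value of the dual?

1. u = 0, v = 3.5, z = 24.5
2. 3
3. (0, 0), (2.333, 0), (0, 3.5)
4. 24.5 (by strong duality, equal to the primal optimum)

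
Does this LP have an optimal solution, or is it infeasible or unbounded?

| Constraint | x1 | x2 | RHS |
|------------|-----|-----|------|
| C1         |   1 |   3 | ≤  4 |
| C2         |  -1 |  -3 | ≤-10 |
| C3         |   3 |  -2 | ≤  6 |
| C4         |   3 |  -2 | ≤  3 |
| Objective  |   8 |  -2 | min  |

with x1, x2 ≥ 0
C1 requires x1 + 3x2 ≤ 4, while C2 (-x1 - 3x2 ≤ -10) is equivalent to x1 + 3x2 ≥ 10. Together they would need 10 ≤ x1 + 3x2 ≤ 4, which is impossible since 10 > 4. No point satisfies all constraints.

The feasible region is empty; the LP is infeasible.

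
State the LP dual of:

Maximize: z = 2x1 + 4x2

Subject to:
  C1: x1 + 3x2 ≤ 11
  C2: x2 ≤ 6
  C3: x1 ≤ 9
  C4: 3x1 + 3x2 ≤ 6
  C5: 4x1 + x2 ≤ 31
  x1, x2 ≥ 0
Minimize: z = 11y1 + 6y2 + 9y3 + 6y4 + 31y5

Subject to:
  C1: -y1 - y3 - 3y4 - 4y5 ≤ -2
  C2: -3y1 - y2 - 3y4 - y5 ≤ -4
  y1, y2, y3, y4, y5 ≥ 0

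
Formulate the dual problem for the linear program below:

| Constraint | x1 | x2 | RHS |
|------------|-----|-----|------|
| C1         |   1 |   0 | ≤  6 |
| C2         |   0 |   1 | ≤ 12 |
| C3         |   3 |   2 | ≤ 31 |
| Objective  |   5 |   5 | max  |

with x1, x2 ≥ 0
Minimize: z = 6y1 + 12y2 + 31y3

Subject to:
  C1: -y1 - 3y3 ≤ -5
  C2: -y2 - 2y3 ≤ -5
  y1, y2, y3 ≥ 0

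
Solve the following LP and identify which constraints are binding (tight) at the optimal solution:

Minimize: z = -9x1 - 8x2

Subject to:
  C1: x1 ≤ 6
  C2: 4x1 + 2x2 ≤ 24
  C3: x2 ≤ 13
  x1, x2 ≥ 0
Optimal: x1 = 0, x2 = 12
Slack at optimum:
  C1: slack = 6
  C2: slack = 0 (binding)
  C3: slack = 1
  x1 ≥ 0: x1 = 0 (binding)
  x2 ≥ 0: x2 = 12
Binding constraints: C2, x1 ≥ 0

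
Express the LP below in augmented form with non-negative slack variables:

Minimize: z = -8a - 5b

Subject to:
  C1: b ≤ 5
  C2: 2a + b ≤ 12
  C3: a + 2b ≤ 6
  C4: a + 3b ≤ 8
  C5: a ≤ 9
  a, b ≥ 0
min z = -8a - 5b

s.t.
  b + s1 = 5
  2a + b + s2 = 12
  a + 2b + s3 = 6
  a + 3b + s4 = 8
  a + s5 = 9
  a, b, s1, s2, s3, s4, s5 ≥ 0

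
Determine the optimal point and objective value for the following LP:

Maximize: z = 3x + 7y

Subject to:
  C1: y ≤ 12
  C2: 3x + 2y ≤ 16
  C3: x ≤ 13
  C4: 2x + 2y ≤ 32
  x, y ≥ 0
Each vertex is the intersection of two constraint boundaries that also satisfies all remaining constraints:
  x = 0 and y = 0 → (0, 0)
  3x + 2y = 16 and y = 0 → (5.333, 0)
  3x + 2y = 16 and x = 0 → (0, 8)

Evaluating z = 3x + 7y at each vertex:
  (0, 0): z = 0
  (5.333, 0): z = 16
  (0, 8): z = 56

The maximum is at (0, 8) with z = 56.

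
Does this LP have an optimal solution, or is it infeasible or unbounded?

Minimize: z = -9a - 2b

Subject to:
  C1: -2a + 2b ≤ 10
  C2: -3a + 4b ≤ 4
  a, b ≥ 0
Feasible point: (0, 0) satisfies every constraint, so the LP is feasible.
Direction d = (1, 0): for each constraint row a, a·d ≤ 0 —
  (-2)(1) + (2)(0) = -2 ≤ 0
  (-3)(1) + (4)(0) = -3 ≤ 0
and d ≥ 0, so (0, 0) + t·d stays feasible for every t ≥ 0. Along this ray z = -9a - 2b changes by -9 per unit t, so z → −∞.

Unbounded — the objective can decrease without bound over the feasible region.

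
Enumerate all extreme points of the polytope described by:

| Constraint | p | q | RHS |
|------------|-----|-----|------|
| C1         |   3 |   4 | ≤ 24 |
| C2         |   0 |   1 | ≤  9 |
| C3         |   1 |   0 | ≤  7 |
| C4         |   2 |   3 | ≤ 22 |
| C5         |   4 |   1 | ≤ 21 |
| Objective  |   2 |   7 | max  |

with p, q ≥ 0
Each vertex is the intersection of two constraint boundaries that also satisfies all remaining constraints:
  p = 0 and q = 0 → (0, 0)
  4p + q = 21 and q = 0 → (5.25, 0)
  3p + 4q = 24 and 4p + q = 21 → (4.615, 2.538)
  3p + 4q = 24 and p = 0 → (0, 6)

Vertices: (0, 0), (5.25, 0), (4.615, 2.538), (0, 6)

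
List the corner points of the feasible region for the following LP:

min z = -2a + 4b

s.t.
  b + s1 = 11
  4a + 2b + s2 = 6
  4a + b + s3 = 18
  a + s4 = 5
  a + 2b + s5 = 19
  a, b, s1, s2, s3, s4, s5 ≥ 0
Each vertex is the intersection of two constraint boundaries that also satisfies all remaining constraints:
  a = 0 and b = 0 → (0, 0)
  4a + 2b = 6 and b = 0 → (1.5, 0)
  4a + 2b = 6 and a = 0 → (0, 3)

Vertices: (0, 0), (1.5, 0), (0, 3)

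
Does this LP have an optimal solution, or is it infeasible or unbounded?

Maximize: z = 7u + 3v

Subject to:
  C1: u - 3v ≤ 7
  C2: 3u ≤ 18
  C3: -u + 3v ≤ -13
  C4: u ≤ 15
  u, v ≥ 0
C1 requires u - 3v ≤ 7, while C3 (-u + 3v ≤ -13) is equivalent to u - 3v ≥ 13. Together they would need 13 ≤ u - 3v ≤ 7, which is impossible since 13 > 7. No point satisfies all constraints.

Infeasible — the constraint set is empty.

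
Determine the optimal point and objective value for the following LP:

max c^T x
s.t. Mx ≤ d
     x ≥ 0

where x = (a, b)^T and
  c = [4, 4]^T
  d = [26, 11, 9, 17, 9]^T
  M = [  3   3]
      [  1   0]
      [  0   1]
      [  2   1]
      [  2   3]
a = 4.5, b = 0, z = 18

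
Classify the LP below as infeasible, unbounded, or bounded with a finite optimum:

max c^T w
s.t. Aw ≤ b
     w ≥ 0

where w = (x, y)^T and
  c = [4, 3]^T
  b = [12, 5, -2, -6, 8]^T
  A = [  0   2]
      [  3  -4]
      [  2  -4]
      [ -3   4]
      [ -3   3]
One constraint requires 3x - 4y ≤ 5, while the constraint -3x + 4y ≤ -6 is equivalent to 3x - 4y ≥ 6. Together they would need 6 ≤ 3x - 4y ≤ 5, which is impossible since 6 > 5. No point satisfies all constraints.

Infeasible: no point satisfies all constraints simultaneously.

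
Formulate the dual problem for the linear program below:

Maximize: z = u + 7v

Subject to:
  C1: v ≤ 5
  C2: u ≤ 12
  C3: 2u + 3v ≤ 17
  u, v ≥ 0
Minimize: z = 5y1 + 12y2 + 17y3

Subject to:
  C1: -y2 - 2y3 ≤ -1
  C2: -y1 - 3y3 ≤ -7
  y1, y2, y3 ≥ 0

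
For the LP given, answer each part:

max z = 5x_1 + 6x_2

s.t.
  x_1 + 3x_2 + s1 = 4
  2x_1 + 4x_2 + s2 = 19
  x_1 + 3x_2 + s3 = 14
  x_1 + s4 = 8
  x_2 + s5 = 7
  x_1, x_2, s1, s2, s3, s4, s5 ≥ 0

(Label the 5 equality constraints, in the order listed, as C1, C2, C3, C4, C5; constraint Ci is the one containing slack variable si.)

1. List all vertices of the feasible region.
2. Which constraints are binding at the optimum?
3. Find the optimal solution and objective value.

1. (0, 0), (4, 0), (0, 1.333)
2. C1, x_2 ≥ 0
3. x_1 = 4, x_2 = 0, z = 20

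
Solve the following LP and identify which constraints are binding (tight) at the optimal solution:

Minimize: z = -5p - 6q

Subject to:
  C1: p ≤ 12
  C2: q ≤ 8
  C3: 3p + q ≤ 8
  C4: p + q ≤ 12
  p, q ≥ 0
Optimal: p = 0, q = 8
Slack at optimum:
  C1: slack = 12
  C2: slack = 0 (binding)
  C3: slack = 0 (binding)
  C4: slack = 4
  p ≥ 0: p = 0 (binding)
  q ≥ 0: q = 8
Binding constraints: C2, C3, p ≥ 0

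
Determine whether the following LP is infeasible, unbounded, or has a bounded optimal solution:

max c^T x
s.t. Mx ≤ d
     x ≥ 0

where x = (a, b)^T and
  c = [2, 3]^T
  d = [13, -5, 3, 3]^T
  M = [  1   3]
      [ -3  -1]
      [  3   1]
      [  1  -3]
One constraint requires 3a + b ≤ 3, while the constraint -3a - b ≤ -5 is equivalent to 3a + b ≥ 5. Together they would need 5 ≤ 3a + b ≤ 3, which is impossible since 5 > 3. No point satisfies all constraints.

The feasible region is empty; the LP is infeasible.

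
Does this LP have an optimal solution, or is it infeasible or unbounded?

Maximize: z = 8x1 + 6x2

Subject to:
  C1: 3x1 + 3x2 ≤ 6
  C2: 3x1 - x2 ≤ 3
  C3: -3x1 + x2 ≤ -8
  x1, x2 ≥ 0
C2 requires 3x1 - x2 ≤ 3, while C3 (-3x1 + x2 ≤ -8) is equivalent to 3x1 - x2 ≥ 8. Together they would need 8 ≤ 3x1 - x2 ≤ 3, which is impossible since 8 > 3. No point satisfies all constraints.

Infeasible: no point satisfies all constraints simultaneously.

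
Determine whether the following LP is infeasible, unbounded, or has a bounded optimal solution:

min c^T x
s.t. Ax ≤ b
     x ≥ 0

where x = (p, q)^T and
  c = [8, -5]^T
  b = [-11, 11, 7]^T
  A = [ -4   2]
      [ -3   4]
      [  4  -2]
One constraint requires 4p - 2q ≤ 7, while the constraint -4p + 2q ≤ -11 is equivalent to 4p - 2q ≥ 11. Together they would need 11 ≤ 4p - 2q ≤ 7, which is impossible since 11 > 7. No point satisfies all constraints.

The feasible region is empty; the LP is infeasible.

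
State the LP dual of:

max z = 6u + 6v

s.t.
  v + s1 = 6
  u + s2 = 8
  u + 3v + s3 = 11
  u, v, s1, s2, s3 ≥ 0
Minimize: z = 6y1 + 8y2 + 11y3

Subject to:
  C1: -y2 - y3 ≤ -6
  C2: -y1 - 3y3 ≤ -6
  y1, y2, y3 ≥ 0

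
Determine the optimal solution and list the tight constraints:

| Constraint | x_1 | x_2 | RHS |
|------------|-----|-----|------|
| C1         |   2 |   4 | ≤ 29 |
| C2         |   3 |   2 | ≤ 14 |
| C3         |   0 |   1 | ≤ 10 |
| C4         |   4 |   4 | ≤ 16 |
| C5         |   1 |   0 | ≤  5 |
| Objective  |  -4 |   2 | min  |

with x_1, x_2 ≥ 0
Optimal: x_1 = 4, x_2 = 0
Slack at optimum:
  C1: slack = 21
  C2: slack = 2
  C3: slack = 10
  C4: slack = 0 (binding)
  C5: slack = 1
  x_1 ≥ 0: x_1 = 4
  x_2 ≥ 0: x_2 = 0 (binding)
Binding constraints: C4, x_2 ≥ 0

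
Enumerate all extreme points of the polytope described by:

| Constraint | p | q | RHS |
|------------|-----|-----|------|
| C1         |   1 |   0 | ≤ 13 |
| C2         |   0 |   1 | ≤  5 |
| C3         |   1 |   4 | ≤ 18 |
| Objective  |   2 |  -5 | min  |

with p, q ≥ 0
Each vertex is the intersection of two constraint boundaries that also satisfies all remaining constraints:
  p = 0 and q = 0 → (0, 0)
  p = 13 and q = 0 → (13, 0)
  p = 13 and p + 4q = 18 → (13, 1.25)
  p + 4q = 18 and p = 0 → (0, 4.5)

Vertices: (0, 0), (13, 0), (13, 1.25), (0, 4.5)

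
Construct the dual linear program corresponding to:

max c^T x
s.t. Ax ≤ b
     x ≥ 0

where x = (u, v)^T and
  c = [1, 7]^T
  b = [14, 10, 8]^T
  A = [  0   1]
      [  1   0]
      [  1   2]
Minimize: z = 14y1 + 10y2 + 8y3

Subject to:
  C1: -y2 - y3 ≤ -1
  C2: -y1 - 2y3 ≤ -7
  y1, y2, y3 ≥ 0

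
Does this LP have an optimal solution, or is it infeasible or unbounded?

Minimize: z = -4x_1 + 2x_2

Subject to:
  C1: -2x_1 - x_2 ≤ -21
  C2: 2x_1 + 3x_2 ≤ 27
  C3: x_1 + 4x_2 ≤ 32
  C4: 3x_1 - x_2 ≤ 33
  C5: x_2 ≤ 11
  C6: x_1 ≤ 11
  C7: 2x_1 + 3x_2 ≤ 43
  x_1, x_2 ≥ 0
The point (11, 0) satisfies every constraint, so the LP is feasible; the constraints give x_1 ≤ 11 and x_2 ≤ 11, which with x_1, x_2 ≥ 0 keep the feasible region inside a bounded box. A feasible, bounded LP attains a finite optimum at a vertex.

Bounded optimum: z* = -44 at (11, 0).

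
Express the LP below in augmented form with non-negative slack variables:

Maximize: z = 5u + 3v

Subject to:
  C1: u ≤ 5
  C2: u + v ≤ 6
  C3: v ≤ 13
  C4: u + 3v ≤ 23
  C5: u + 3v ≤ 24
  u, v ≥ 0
max z = 5u + 3v

s.t.
  u + s1 = 5
  u + v + s2 = 6
  v + s3 = 13
  u + 3v + s4 = 23
  u + 3v + s5 = 24
  u, v, s1, s2, s3, s4, s5 ≥ 0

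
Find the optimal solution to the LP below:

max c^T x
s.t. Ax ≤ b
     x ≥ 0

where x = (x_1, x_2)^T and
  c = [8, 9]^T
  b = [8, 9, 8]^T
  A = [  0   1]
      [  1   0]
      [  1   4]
Each vertex is the intersection of two constraint boundaries that also satisfies all remaining constraints:
  x_1 = 0 and x_2 = 0 → (0, 0)
  x_1 + 4x_2 = 8 and x_2 = 0 → (8, 0)
  x_1 + 4x_2 = 8 and x_1 = 0 → (0, 2)

Evaluating z = 8x_1 + 9x_2 at each vertex:
  (0, 0): z = 0
  (8, 0): z = 64
  (0, 2): z = 18

The maximum is at (8, 0) with z = 64.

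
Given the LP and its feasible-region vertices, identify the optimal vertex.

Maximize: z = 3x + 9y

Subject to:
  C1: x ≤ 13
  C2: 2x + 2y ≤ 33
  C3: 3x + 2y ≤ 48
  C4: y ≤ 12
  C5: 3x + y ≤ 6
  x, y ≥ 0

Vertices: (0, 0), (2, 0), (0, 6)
(0, 6) with z = 54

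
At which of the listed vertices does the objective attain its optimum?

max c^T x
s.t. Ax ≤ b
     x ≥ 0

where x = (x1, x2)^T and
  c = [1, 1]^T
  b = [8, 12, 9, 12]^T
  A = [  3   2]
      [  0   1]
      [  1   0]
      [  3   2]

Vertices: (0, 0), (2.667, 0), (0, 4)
(0, 4) with z = 4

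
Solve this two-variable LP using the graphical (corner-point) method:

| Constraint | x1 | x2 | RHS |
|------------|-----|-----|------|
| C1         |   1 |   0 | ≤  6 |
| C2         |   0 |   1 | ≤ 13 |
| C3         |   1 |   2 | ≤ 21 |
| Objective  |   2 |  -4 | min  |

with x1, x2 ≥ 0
Each vertex is the intersection of two constraint boundaries that also satisfies all remaining constraints:
  x1 = 0 and x2 = 0 → (0, 0)
  x1 = 6 and x2 = 0 → (6, 0)
  x1 = 6 and x1 + 2x2 = 21 → (6, 7.5)
  x1 + 2x2 = 21 and x1 = 0 → (0, 10.5)

Evaluating z = 2x1 - 4x2 at each vertex:
  (0, 0): z = 0
  (6, 0): z = 12
  (6, 7.5): z = -18
  (0, 10.5): z = -42

The minimum is at (0, 10.5) with z = -42.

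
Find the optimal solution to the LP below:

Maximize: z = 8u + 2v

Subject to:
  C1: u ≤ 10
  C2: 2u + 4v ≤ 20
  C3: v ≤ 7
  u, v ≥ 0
Each vertex is the intersection of two constraint boundaries that also satisfies all remaining constraints:
  u = 0 and v = 0 → (0, 0)
  u = 10 and 2u + 4v = 20 → (10, 0)
  2u + 4v = 20 and u = 0 → (0, 5)

Evaluating z = 8u + 2v at each vertex:
  (0, 0): z = 0
  (10, 0): z = 80
  (0, 5): z = 10

The maximum is at (10, 0) with z = 80.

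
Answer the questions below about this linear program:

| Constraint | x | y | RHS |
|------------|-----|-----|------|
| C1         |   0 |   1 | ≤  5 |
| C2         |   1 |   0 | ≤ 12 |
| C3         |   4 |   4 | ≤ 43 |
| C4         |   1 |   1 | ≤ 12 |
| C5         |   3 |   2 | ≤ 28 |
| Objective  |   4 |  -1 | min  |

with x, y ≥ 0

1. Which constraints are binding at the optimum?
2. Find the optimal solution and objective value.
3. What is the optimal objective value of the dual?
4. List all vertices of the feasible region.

1. C1, x ≥ 0
2. x = 0, y = 5, z = -5
3. -5 (by strong duality, equal to the primal optimum)
4. (0, 0), (9.333, 0), (6.5, 4.25), (5.75, 5), (0, 5)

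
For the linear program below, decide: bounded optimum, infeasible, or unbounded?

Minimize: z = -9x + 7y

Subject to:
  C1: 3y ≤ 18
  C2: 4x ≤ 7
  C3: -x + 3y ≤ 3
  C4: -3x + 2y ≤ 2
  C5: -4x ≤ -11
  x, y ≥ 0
C2 requires 4x ≤ 7, while C5 (-4x ≤ -11) is equivalent to 4x ≥ 11. Together they would need 11 ≤ 4x ≤ 7, which is impossible since 11 > 7. No point satisfies all constraints.

The feasible region is empty; the LP is infeasible.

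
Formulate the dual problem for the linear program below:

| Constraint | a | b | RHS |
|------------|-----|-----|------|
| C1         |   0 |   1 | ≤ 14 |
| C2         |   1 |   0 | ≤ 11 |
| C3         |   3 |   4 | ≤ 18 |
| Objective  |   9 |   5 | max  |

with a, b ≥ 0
Minimize: z = 14y1 + 11y2 + 18y3

Subject to:
  C1: -y2 - 3y3 ≤ -9
  C2: -y1 - 4y3 ≤ -5
  y1, y2, y3 ≥ 0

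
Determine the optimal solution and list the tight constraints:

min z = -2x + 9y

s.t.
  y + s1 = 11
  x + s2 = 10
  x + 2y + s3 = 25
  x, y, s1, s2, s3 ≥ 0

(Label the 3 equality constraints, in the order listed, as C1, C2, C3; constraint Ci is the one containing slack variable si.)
Optimal: x = 10, y = 0
Slack at optimum:
  C1: slack = 11
  C2: slack = 0 (binding)
  C3: slack = 15
  x ≥ 0: x = 10
  y ≥ 0: y = 0 (binding)
Binding constraints: C2, y ≥ 0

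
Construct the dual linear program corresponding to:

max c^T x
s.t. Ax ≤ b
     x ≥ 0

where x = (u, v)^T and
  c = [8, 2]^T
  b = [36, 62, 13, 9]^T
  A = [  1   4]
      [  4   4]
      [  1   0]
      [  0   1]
Minimize: z = 36y1 + 62y2 + 13y3 + 9y4

Subject to:
  C1: -y1 - 4y2 - y3 ≤ -8
  C2: -4y1 - 4y2 - y4 ≤ -2
  y1, y2, y3, y4 ≥ 0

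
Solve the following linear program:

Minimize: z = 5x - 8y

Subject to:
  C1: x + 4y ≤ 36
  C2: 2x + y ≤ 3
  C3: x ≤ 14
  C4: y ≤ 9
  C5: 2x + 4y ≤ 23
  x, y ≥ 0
Each vertex is the intersection of two constraint boundaries that also satisfies all remaining constraints:
  x = 0 and y = 0 → (0, 0)
  2x + y = 3 and y = 0 → (1.5, 0)
  2x + y = 3 and x = 0 → (0, 3)

Evaluating z = 5x - 8y at each vertex:
  (0, 0): z = 0
  (1.5, 0): z = 7.5
  (0, 3): z = -24

The minimum is at (0, 3) with z = -24.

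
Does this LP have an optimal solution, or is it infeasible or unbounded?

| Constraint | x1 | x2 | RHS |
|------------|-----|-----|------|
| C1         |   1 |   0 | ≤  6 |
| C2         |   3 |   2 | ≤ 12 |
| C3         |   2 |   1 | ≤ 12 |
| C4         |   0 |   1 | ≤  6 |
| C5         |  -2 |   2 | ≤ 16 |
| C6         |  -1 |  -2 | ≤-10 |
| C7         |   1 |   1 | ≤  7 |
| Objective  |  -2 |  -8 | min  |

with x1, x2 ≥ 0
The point (0, 6) satisfies every constraint, so the LP is feasible; the constraints give x1 ≤ 6 and x2 ≤ 6, which with x1, x2 ≥ 0 keep the feasible region inside a bounded box. A feasible, bounded LP attains a finite optimum at a vertex.

Bounded optimum: z* = -48 at (0, 6).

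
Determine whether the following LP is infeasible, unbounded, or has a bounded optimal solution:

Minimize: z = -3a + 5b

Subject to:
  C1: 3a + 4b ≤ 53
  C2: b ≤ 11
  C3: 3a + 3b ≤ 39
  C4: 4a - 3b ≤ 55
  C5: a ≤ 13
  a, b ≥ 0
The point (13, 0) satisfies every constraint, so the LP is feasible; the constraints give a ≤ 13 and b ≤ 11, which with a, b ≥ 0 keep the feasible region inside a bounded box. A feasible, bounded LP attains a finite optimum at a vertex.

Evaluating z = -3a + 5b at each vertex:
  (0, 0): z = 0
  (13, 0): z = -39
  (2, 11): z = 49
  (0, 11): z = 55

The LP has an optimal solution: (13, 0) with z = -39.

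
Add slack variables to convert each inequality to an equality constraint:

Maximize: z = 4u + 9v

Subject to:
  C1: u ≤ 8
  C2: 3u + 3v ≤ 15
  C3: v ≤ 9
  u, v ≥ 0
max z = 4u + 9v

s.t.
  u + s1 = 8
  3u + 3v + s2 = 15
  v + s3 = 9
  u, v, s1, s2, s3 ≥ 0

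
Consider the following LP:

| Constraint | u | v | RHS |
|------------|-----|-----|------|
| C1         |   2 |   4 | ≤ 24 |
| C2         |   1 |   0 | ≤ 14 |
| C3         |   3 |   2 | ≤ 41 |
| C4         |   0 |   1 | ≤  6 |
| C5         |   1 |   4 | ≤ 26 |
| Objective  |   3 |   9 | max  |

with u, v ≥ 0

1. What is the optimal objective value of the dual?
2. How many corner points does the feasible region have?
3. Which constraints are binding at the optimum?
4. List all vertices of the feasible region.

1. 54 (by strong duality, equal to the primal optimum)
2. 3
3. C1, C4, u ≥ 0
4. (0, 0), (12, 0), (0, 6)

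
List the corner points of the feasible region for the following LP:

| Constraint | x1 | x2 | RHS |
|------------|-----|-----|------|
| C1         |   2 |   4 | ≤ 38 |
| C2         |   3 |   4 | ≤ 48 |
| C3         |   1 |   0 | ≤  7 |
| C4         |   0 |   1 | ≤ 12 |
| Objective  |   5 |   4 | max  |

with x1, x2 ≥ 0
Each vertex is the intersection of two constraint boundaries that also satisfies all remaining constraints:
  x1 = 0 and x2 = 0 → (0, 0)
  x1 = 7 and x2 = 0 → (7, 0)
  2x1 + 4x2 = 38 and x1 = 7 → (7, 6)
  2x1 + 4x2 = 38 and x1 = 0 → (0, 9.5)

Vertices: (0, 0), (7, 0), (7, 6), (0, 9.5)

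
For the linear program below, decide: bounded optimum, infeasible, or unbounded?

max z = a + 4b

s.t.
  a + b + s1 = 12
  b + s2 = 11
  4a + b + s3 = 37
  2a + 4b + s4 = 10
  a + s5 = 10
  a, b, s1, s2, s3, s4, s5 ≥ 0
The point (0, 2.5) satisfies every constraint, so the LP is feasible; the constraints give a ≤ 10 and b ≤ 11, which with a, b ≥ 0 keep the feasible region inside a bounded box. A feasible, bounded LP attains a finite optimum at a vertex.

Evaluating z = a + 4b at each vertex:
  (0, 0): z = 0
  (5, 0): z = 5
  (0, 2.5): z = 10

Feasible with finite optimum z* = 10 at (0, 2.5).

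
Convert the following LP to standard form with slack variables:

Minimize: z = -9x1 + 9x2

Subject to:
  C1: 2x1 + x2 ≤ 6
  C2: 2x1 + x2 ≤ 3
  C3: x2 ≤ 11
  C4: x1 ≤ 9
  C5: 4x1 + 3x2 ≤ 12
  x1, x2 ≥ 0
min z = -9x1 + 9x2

s.t.
  2x1 + x2 + s1 = 6
  2x1 + x2 + s2 = 3
  x2 + s3 = 11
  x1 + s4 = 9
  4x1 + 3x2 + s5 = 12
  x1, x2, s1, s2, s3, s4, s5 ≥ 0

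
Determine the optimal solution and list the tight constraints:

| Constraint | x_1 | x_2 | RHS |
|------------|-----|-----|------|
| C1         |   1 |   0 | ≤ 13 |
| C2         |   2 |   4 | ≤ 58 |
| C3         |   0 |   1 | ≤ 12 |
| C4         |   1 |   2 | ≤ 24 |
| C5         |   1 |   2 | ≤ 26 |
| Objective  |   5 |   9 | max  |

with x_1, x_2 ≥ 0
Optimal: x_1 = 13, x_2 = 5.5
Slack at optimum:
  C1: slack = 0 (binding)
  C2: slack = 10
  C3: slack = 6.5
  C4: slack = 0 (binding)
  C5: slack = 2
  x_1 ≥ 0: x_1 = 13
  x_2 ≥ 0: x_2 = 5.5
Binding constraints: C1, C4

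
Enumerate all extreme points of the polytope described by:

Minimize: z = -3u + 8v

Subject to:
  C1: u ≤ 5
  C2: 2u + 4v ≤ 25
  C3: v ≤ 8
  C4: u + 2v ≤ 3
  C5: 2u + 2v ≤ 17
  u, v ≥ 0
Each vertex is the intersection of two constraint boundaries that also satisfies all remaining constraints:
  u = 0 and v = 0 → (0, 0)
  u + 2v = 3 and v = 0 → (3, 0)
  u + 2v = 3 and u = 0 → (0, 1.5)

Vertices: (0, 0), (3, 0), (0, 1.5)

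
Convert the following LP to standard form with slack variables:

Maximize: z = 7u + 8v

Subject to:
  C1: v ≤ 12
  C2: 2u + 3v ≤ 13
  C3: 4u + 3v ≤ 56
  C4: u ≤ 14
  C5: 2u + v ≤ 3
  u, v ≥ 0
max z = 7u + 8v

s.t.
  v + s1 = 12
  2u + 3v + s2 = 13
  4u + 3v + s3 = 56
  u + s4 = 14
  2u + v + s5 = 3
  u, v, s1, s2, s3, s4, s5 ≥ 0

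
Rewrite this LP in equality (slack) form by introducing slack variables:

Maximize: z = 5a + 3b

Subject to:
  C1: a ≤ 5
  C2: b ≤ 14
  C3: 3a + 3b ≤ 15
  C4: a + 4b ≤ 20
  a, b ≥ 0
max z = 5a + 3b

s.t.
  a + s1 = 5
  b + s2 = 14
  3a + 3b + s3 = 15
  a + 4b + s4 = 20
  a, b, s1, s2, s3, s4 ≥ 0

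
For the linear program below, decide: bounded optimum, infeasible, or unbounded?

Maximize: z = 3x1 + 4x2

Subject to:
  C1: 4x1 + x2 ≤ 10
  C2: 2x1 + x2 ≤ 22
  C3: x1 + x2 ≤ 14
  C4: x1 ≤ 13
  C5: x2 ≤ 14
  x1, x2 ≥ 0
The point (0, 10) satisfies every constraint, so the LP is feasible; the constraints give x1 ≤ 13 and x2 ≤ 14, which with x1, x2 ≥ 0 keep the feasible region inside a bounded box. A feasible, bounded LP attains a finite optimum at a vertex.

Evaluating z = 3x1 + 4x2 at each vertex:
  (0, 0): z = 0
  (2.5, 0): z = 7.5
  (0, 10): z = 40

Feasible with finite optimum z* = 40 at (0, 10).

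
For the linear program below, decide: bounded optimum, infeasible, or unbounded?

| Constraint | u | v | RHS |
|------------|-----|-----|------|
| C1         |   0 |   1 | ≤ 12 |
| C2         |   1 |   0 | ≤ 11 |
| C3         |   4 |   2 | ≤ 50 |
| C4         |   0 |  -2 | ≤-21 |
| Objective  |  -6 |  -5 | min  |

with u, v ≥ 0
The point (6.5, 12) satisfies every constraint, so the LP is feasible; the constraints give u ≤ 11 and v ≤ 12, which with u, v ≥ 0 keep the feasible region inside a bounded box. A feasible, bounded LP attains a finite optimum at a vertex.

Evaluating z = -6u - 5v at each vertex:
  (0, 10.5): z = -52.5
  (7.25, 10.5): z = -96
  (6.5, 12): z = -99
  (0, 12): z = -60

Feasible with finite optimum z* = -99 at (6.5, 12).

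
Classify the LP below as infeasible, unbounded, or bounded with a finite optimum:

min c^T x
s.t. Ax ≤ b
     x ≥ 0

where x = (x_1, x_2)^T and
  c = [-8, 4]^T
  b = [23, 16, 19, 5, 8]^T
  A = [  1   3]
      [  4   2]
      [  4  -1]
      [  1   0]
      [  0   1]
The point (4, 0) satisfies every constraint, so the LP is feasible; the constraints give x_1 ≤ 5 and x_2 ≤ 8, which with x_1, x_2 ≥ 0 keep the feasible region inside a bounded box. A feasible, bounded LP attains a finite optimum at a vertex.

Evaluating z = -8x_1 + 4x_2 at each vertex:
  (0, 0): z = 0
  (4, 0): z = -32
  (0.2, 7.6): z = 28.8
  (0, 7.667): z = 30.67

The LP has an optimal solution: (4, 0) with z = -32.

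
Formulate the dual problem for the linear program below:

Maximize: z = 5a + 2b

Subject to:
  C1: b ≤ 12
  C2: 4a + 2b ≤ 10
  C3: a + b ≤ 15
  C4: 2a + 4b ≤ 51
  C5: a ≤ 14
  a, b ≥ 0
Minimize: z = 12y1 + 10y2 + 15y3 + 51y4 + 14y5

Subject to:
  C1: -4y2 - y3 - 2y4 - y5 ≤ -5
  C2: -y1 - 2y2 - y3 - 4y4 ≤ -2
  y1, y2, y3, y4, y5 ≥ 0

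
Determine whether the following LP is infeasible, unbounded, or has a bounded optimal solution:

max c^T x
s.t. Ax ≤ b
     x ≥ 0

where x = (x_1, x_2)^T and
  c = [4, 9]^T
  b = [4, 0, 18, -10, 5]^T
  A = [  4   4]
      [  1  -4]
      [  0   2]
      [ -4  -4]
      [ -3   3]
One constraint requires 4x_1 + 4x_2 ≤ 4, while the constraint -4x_1 - 4x_2 ≤ -10 is equivalent to 4x_1 + 4x_2 ≥ 10. Together they would need 10 ≤ 4x_1 + 4x_2 ≤ 4, which is impossible since 10 > 4. No point satisfies all constraints.

The feasible region is empty; the LP is infeasible.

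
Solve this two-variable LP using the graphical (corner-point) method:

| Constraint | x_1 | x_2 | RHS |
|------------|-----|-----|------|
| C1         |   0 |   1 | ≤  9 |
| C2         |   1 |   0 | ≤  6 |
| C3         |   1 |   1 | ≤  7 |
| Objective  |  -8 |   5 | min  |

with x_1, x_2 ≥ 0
x_1 = 6, x_2 = 0, z = -48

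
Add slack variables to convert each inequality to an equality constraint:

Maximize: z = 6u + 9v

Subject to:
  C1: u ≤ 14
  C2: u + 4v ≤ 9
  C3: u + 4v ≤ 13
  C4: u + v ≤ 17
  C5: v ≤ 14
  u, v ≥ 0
max z = 6u + 9v

s.t.
  u + s1 = 14
  u + 4v + s2 = 9
  u + 4v + s3 = 13
  u + v + s4 = 17
  v + s5 = 14
  u, v, s1, s2, s3, s4, s5 ≥ 0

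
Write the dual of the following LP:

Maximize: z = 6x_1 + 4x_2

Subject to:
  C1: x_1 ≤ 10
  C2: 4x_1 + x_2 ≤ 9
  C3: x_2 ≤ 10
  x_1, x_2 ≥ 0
Minimize: z = 10y1 + 9y2 + 10y3

Subject to:
  C1: -y1 - 4y2 ≤ -6
  C2: -y2 - y3 ≤ -4
  y1, y2, y3 ≥ 0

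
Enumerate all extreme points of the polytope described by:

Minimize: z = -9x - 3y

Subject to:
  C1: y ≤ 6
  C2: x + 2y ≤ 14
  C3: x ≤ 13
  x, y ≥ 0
Each vertex is the intersection of two constraint boundaries that also satisfies all remaining constraints:
  x = 0 and y = 0 → (0, 0)
  x = 13 and y = 0 → (13, 0)
  x + 2y = 14 and x = 13 → (13, 0.5)
  y = 6 and x + 2y = 14 → (2, 6)
  y = 6 and x = 0 → (0, 6)

Vertices: (0, 0), (13, 0), (13, 0.5), (2, 6), (0, 6)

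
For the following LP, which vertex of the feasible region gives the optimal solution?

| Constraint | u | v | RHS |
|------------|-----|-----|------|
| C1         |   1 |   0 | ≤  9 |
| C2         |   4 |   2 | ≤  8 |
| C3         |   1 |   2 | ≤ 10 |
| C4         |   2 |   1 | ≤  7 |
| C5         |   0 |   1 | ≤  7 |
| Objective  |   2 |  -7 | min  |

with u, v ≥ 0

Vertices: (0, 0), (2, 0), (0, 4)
(0, 4) with z = -28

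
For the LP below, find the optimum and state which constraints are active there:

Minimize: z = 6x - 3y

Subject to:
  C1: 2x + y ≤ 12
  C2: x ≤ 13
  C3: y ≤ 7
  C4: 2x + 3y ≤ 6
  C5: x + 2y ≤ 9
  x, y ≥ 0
Optimal: x = 0, y = 2
Binding: C4, x ≥ 0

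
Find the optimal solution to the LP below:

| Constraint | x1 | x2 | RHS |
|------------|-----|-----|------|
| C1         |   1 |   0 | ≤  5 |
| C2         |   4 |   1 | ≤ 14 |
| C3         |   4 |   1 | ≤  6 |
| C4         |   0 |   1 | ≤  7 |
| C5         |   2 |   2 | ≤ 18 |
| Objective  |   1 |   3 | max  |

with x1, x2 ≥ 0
x1 = 0, x2 = 6, z = 18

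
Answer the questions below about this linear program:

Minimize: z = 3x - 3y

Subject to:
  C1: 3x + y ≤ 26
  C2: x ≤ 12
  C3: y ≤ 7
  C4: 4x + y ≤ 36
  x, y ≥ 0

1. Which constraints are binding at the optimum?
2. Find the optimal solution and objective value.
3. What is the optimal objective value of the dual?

1. C3, x ≥ 0
2. x = 0, y = 7, z = -21
3. -21 (by strong duality, equal to the primal optimum)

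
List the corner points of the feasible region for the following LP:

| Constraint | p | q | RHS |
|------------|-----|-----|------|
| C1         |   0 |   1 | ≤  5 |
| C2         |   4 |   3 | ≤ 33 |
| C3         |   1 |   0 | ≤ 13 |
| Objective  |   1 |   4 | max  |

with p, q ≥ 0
Each vertex is the intersection of two constraint boundaries that also satisfies all remaining constraints:
  p = 0 and q = 0 → (0, 0)
  4p + 3q = 33 and q = 0 → (8.25, 0)
  q = 5 and 4p + 3q = 33 → (4.5, 5)
  q = 5 and p = 0 → (0, 5)

Vertices: (0, 0), (8.25, 0), (4.5, 5), (0, 5)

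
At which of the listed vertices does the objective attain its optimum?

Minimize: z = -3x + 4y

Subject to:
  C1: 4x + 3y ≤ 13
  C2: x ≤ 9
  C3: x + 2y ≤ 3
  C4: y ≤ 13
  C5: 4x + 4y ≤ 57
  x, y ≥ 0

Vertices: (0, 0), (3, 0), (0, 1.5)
(3, 0) with z = -9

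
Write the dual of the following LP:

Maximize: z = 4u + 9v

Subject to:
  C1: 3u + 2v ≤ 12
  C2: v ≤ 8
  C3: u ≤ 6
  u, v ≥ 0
Minimize: z = 12y1 + 8y2 + 6y3

Subject to:
  C1: -3y1 - y3 ≤ -4
  C2: -2y1 - y2 ≤ -9
  y1, y2, y3 ≥ 0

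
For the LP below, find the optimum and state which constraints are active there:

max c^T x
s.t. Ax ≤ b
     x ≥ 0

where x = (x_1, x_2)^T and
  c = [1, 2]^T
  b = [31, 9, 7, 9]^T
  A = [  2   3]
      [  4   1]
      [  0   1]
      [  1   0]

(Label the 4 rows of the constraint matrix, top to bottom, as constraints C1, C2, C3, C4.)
Optimal: x_1 = 0.5, x_2 = 7
Slack at optimum:
  C1: slack = 9
  C2: slack = 0 (binding)
  C3: slack = 0 (binding)
  C4: slack = 8.5
  x_1 ≥ 0: x_1 = 0.5
  x_2 ≥ 0: x_2 = 7
Binding constraints: C2, C3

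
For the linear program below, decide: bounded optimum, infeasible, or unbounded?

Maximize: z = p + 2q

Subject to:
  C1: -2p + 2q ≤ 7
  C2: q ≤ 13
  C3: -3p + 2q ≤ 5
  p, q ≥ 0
Feasible point: (0, 0) satisfies every constraint, so the LP is feasible.
Direction d = (1, 0): for each constraint row a, a·d ≤ 0 —
  (-2)(1) + (2)(0) = -2 ≤ 0
  (0)(1) + (1)(0) = 0 ≤ 0
  (-3)(1) + (2)(0) = -3 ≤ 0
and d ≥ 0, so (0, 0) + t·d stays feasible for every t ≥ 0. Along this ray z = p + 2q changes by 1 per unit t, so z → +∞.

Unbounded — the objective can increase without bound over the feasible region.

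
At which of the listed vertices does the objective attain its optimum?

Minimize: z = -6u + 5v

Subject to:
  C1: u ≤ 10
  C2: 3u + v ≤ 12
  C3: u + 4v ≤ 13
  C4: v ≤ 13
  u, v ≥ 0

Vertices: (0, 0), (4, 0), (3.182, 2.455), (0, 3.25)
Evaluating z = -6u + 5v at each vertex:
  (0, 0): z = 0
  (4, 0): z = -24
  (3.182, 2.455): z = -6.818
  (0, 3.25): z = 16.25

The smallest value is z = -24, attained at (4, 0).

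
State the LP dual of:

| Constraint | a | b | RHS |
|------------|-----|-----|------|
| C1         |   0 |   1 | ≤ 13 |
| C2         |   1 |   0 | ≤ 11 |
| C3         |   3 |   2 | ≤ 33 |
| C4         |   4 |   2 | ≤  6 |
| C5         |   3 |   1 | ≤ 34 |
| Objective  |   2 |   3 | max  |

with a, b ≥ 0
Minimize: z = 13y1 + 11y2 + 33y3 + 6y4 + 34y5

Subject to:
  C1: -y2 - 3y3 - 4y4 - 3y5 ≤ -2
  C2: -y1 - 2y3 - 2y4 - y5 ≤ -3
  y1, y2, y3, y4, y5 ≥ 0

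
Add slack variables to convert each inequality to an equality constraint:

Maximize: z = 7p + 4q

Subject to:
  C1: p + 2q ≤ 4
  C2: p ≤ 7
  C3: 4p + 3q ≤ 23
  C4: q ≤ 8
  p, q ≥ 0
max z = 7p + 4q

s.t.
  p + 2q + s1 = 4
  p + s2 = 7
  4p + 3q + s3 = 23
  q + s4 = 8
  p, q, s1, s2, s3, s4 ≥ 0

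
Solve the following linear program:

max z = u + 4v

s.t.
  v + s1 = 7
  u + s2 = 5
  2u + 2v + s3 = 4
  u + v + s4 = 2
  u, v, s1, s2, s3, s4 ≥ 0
Each vertex is the intersection of two constraint boundaries that also satisfies all remaining constraints:
  u = 0 and v = 0 → (0, 0)
  2u + 2v = 4 and v = 0 → (2, 0)
  2u + 2v = 4 and u = 0 → (0, 2)

Evaluating z = u + 4v at each vertex:
  (0, 0): z = 0
  (2, 0): z = 2
  (0, 2): z = 8

The maximum is at (0, 2) with z = 8.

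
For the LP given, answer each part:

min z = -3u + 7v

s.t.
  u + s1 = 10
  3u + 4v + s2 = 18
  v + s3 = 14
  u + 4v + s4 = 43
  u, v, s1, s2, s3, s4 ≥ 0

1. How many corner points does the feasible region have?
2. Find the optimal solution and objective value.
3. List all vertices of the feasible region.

1. 3
2. u = 6, v = 0, z = -18
3. (0, 0), (6, 0), (0, 4.5)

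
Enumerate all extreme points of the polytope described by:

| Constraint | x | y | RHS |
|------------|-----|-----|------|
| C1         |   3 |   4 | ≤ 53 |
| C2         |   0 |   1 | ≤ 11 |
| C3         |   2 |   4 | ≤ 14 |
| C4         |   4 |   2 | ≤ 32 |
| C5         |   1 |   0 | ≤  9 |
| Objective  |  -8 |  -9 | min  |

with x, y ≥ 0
Each vertex is the intersection of two constraint boundaries that also satisfies all remaining constraints:
  x = 0 and y = 0 → (0, 0)
  2x + 4y = 14 and y = 0 → (7, 0)
  2x + 4y = 14 and x = 0 → (0, 3.5)

Vertices: (0, 0), (7, 0), (0, 3.5)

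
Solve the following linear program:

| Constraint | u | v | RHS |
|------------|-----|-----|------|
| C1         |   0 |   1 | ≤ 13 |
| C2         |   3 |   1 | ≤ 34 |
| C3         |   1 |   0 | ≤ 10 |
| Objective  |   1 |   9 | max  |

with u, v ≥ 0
Each vertex is the intersection of two constraint boundaries that also satisfies all remaining constraints:
  u = 0 and v = 0 → (0, 0)
  u = 10 and v = 0 → (10, 0)
  3u + v = 34 and u = 10 → (10, 4)
  v = 13 and 3u + v = 34 → (7, 13)
  v = 13 and u = 0 → (0, 13)

Evaluating z = u + 9v at each vertex:
  (0, 0): z = 0
  (10, 0): z = 10
  (10, 4): z = 46
  (7, 13): z = 124
  (0, 13): z = 117

The maximum is at (7, 13) with z = 124.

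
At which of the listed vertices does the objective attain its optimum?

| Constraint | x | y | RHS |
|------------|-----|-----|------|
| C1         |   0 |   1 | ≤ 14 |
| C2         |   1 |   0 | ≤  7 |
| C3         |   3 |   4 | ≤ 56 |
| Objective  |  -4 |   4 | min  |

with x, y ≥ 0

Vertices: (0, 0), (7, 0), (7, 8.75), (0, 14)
Evaluating z = -4x + 4y at each vertex:
  (0, 0): z = 0
  (7, 0): z = -28
  (7, 8.75): z = 7
  (0, 14): z = 56

The smallest value is z = -28, attained at (7, 0).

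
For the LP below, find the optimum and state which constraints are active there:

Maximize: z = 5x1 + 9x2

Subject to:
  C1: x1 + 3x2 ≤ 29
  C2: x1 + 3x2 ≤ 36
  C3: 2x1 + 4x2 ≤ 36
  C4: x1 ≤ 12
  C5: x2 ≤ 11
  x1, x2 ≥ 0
Optimal: x1 = 12, x2 = 3
Slack at optimum:
  C1: slack = 8
  C2: slack = 15
  C3: slack = 0 (binding)
  C4: slack = 0 (binding)
  C5: slack = 8
  x1 ≥ 0: x1 = 12
  x2 ≥ 0: x2 = 3
Binding constraints: C3, C4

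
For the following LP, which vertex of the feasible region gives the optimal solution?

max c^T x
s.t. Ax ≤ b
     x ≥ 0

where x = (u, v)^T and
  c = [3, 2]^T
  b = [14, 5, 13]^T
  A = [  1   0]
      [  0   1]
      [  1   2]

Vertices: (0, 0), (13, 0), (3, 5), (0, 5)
Evaluating z = 3u + 2v at each vertex:
  (0, 0): z = 0
  (13, 0): z = 39
  (3, 5): z = 19
  (0, 5): z = 10

The largest value is z = 39, attained at (13, 0).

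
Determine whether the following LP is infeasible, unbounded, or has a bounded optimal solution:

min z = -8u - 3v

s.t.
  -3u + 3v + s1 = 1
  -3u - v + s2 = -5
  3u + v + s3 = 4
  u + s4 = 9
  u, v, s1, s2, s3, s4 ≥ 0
The row 3u + v + s3 = 4 with s3 ≥ 0 requires 3u + v ≤ 4, while the row -3u - v + s2 = -5 with s2 ≥ 0 is equivalent to 3u + v ≥ 5. Together they would need 5 ≤ 3u + v ≤ 4, which is impossible since 5 > 4. No point satisfies all constraints.

The feasible region is empty; the LP is infeasible.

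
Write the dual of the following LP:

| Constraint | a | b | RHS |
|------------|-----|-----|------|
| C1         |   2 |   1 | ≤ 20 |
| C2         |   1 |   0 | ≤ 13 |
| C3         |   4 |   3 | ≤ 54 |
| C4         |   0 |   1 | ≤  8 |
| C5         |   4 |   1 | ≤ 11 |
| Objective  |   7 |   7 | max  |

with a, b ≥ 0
Minimize: z = 20y1 + 13y2 + 54y3 + 8y4 + 11y5

Subject to:
  C1: -2y1 - y2 - 4y3 - 4y5 ≤ -7
  C2: -y1 - 3y3 - y4 - y5 ≤ -7
  y1, y2, y3, y4, y5 ≥ 0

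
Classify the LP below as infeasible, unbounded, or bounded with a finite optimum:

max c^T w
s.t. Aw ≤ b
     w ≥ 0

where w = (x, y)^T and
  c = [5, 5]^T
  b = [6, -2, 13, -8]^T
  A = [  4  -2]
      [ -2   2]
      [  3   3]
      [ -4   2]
One constraint requires 4x - 2y ≤ 6, while the constraint -4x + 2y ≤ -8 is equivalent to 4x - 2y ≥ 8. Together they would need 8 ≤ 4x - 2y ≤ 6, which is impossible since 8 > 6. No point satisfies all constraints.

The feasible region is empty; the LP is infeasible.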